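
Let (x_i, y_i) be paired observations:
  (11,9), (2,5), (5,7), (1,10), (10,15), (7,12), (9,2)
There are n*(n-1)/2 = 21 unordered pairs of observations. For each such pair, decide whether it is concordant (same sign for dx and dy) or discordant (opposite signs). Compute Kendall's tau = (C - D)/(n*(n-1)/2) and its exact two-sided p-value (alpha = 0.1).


Step 1: Enumerate the 21 unordered pairs (i,j) with i<j and classify each by sign(x_j-x_i) * sign(y_j-y_i).
  (1,2):dx=-9,dy=-4->C; (1,3):dx=-6,dy=-2->C; (1,4):dx=-10,dy=+1->D; (1,5):dx=-1,dy=+6->D
  (1,6):dx=-4,dy=+3->D; (1,7):dx=-2,dy=-7->C; (2,3):dx=+3,dy=+2->C; (2,4):dx=-1,dy=+5->D
  (2,5):dx=+8,dy=+10->C; (2,6):dx=+5,dy=+7->C; (2,7):dx=+7,dy=-3->D; (3,4):dx=-4,dy=+3->D
  (3,5):dx=+5,dy=+8->C; (3,6):dx=+2,dy=+5->C; (3,7):dx=+4,dy=-5->D; (4,5):dx=+9,dy=+5->C
  (4,6):dx=+6,dy=+2->C; (4,7):dx=+8,dy=-8->D; (5,6):dx=-3,dy=-3->C; (5,7):dx=-1,dy=-13->C
  (6,7):dx=+2,dy=-10->D
Step 2: C = 12, D = 9, total pairs = 21.
Step 3: tau = (C - D)/(n(n-1)/2) = (12 - 9)/21 = 0.142857.
Step 4: Exact two-sided p-value (enumerate n! = 5040 permutations of y under H0): p = 0.772619.
Step 5: alpha = 0.1. fail to reject H0.

tau_b = 0.1429 (C=12, D=9), p = 0.772619, fail to reject H0.


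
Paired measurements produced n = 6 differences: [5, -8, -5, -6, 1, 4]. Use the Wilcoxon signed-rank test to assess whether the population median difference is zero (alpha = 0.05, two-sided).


Step 1: Drop any zero differences (none here) and take |d_i|.
|d| = [5, 8, 5, 6, 1, 4]
Step 2: Midrank |d_i| (ties get averaged ranks).
ranks: |5|->3.5, |8|->6, |5|->3.5, |6|->5, |1|->1, |4|->2
Step 3: Attach original signs; sum ranks with positive sign and with negative sign.
W+ = 3.5 + 1 + 2 = 6.5
W- = 6 + 3.5 + 5 = 14.5
(Check: W+ + W- = 21 should equal n(n+1)/2 = 21.)
Step 4: Test statistic W = min(W+, W-) = 6.5.
Step 5: Ties in |d|, so use the tie-corrected normal approximation.
        E[W] = n(n+1)/4 = 6*7/4 = 10.5.
        Tie groups: |d|=5 (t=2); sum(t^3 - t) = 6.
        Var[W] = n(n+1)(2n+1)/24 - sum(t^3-t)/48 = 546/24 - 6/48 = 22.625.
        z = (W - E[W]) / sqrt(Var[W]) = (6.5 - 10.5) / 4.7566 = -0.8409.
        Two-sided p = 2*Phi(z) = 0.400381.
Step 6: alpha = 0.05. fail to reject H0.

W+ = 6.5, W- = 14.5, W = min = 6.5, p = 0.400381, fail to reject H0.


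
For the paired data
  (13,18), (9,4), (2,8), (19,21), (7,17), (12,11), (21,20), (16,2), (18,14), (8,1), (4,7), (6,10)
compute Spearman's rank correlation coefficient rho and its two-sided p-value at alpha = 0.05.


Step 1: Rank x and y separately (midranks; no ties here).
rank(x): 13->8, 9->6, 2->1, 19->11, 7->4, 12->7, 21->12, 16->9, 18->10, 8->5, 4->2, 6->3
rank(y): 18->10, 4->3, 8->5, 21->12, 17->9, 11->7, 20->11, 2->2, 14->8, 1->1, 7->4, 10->6
Step 2: d_i = R_x(i) - R_y(i); compute d_i^2.
  (8-10)^2=4, (6-3)^2=9, (1-5)^2=16, (11-12)^2=1, (4-9)^2=25, (7-7)^2=0, (12-11)^2=1, (9-2)^2=49, (10-8)^2=4, (5-1)^2=16, (2-4)^2=4, (3-6)^2=9
sum(d^2) = 138.
Step 3: rho = 1 - 6*138 / (12*(12^2 - 1)) = 1 - 828/1716 = 0.517483.
Step 4: Under H0, t = rho * sqrt((n-2)/(1-rho^2)) = 1.9124 ~ t(10).
Step 5: Two-sided p-value from the t-distribution with 10 df = 0.084869.
Step 6: alpha = 0.05. fail to reject H0.

rho = 0.5175, p = 0.084869, fail to reject H0 at alpha = 0.05.


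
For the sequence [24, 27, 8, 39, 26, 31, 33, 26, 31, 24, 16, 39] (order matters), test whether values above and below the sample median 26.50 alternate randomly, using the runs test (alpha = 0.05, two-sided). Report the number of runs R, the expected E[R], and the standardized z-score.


Step 1: Compute median = 26.50; label A = above, B = below.
Labels in order: BABABAABABBA  (n_A = 6, n_B = 6)
Step 2: Count runs R = 10.
Step 3: Under H0 (random ordering), E[R] = 2*n_A*n_B/(n_A+n_B) + 1 = 2*6*6/12 + 1 = 7.0000.
        Var[R] = 2*n_A*n_B*(2*n_A*n_B - n_A - n_B) / ((n_A+n_B)^2 * (n_A+n_B-1)) = 4320/1584 = 2.7273.
        SD[R] = 1.6514.
Step 4: Continuity-corrected z = (R - 0.5 - E[R]) / SD[R] = (10 - 0.5 - 7.0000) / 1.6514 = 1.5138.
Step 5: Two-sided p-value via normal approximation = 2*(1 - Phi(|z|)) = 0.130070.
Step 6: alpha = 0.05. fail to reject H0.

R = 10, z = 1.5138, p = 0.130070, fail to reject H0.


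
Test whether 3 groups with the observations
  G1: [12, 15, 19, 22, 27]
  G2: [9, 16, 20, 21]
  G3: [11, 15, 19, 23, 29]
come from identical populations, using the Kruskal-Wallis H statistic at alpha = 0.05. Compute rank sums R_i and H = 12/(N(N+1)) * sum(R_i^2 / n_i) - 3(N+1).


Step 1: Combine all N = 14 observations and assign midranks.
sorted (value, group, rank): (9,G2,1), (11,G3,2), (12,G1,3), (15,G1,4.5), (15,G3,4.5), (16,G2,6), (19,G1,7.5), (19,G3,7.5), (20,G2,9), (21,G2,10), (22,G1,11), (23,G3,12), (27,G1,13), (29,G3,14)
Step 2: Sum ranks within each group.
R_1 = 39 (n_1 = 5)
R_2 = 26 (n_2 = 4)
R_3 = 40 (n_3 = 5)
Step 3: H = 12/(N(N+1)) * sum(R_i^2/n_i) - 3(N+1)
     = 12/(14*15) * (39^2/5 + 26^2/4 + 40^2/5) - 3*15
     = 0.057143 * 793.2 - 45
     = 0.325714.
Step 4: Ties present; correction factor C = 1 - 12/(14^3 - 14) = 0.995604. Corrected H = 0.325714 / 0.995604 = 0.327152.
Step 5: Under H0, H ~ chi^2(2); p-value = 0.849102.
Step 6: alpha = 0.05. fail to reject H0.

H = 0.3272, df = 2, p = 0.849102, fail to reject H0.


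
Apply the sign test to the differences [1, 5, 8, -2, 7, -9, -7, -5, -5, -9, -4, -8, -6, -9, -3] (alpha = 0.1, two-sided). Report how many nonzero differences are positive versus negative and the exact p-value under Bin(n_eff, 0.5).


Step 1: Discard zero differences. Original n = 15; n_eff = number of nonzero differences = 15.
Nonzero differences (with sign): +1, +5, +8, -2, +7, -9, -7, -5, -5, -9, -4, -8, -6, -9, -3
Step 2: Count signs: positive = 4, negative = 11.
Step 3: Under H0: P(positive) = 0.5, so the number of positives S ~ Bin(15, 0.5).
Step 4: Two-sided exact p-value = sum of Bin(15,0.5) probabilities at or below the observed probability = 0.118469.
Step 5: alpha = 0.1. fail to reject H0.

n_eff = 15, pos = 4, neg = 11, p = 0.118469, fail to reject H0.


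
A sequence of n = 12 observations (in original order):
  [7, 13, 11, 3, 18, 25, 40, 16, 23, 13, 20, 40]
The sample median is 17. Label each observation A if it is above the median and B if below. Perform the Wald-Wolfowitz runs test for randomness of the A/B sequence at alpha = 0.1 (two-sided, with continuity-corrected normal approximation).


Step 1: Compute median = 17; label A = above, B = below.
Labels in order: BBBBAAABABAA  (n_A = 6, n_B = 6)
Step 2: Count runs R = 6.
Step 3: Under H0 (random ordering), E[R] = 2*n_A*n_B/(n_A+n_B) + 1 = 2*6*6/12 + 1 = 7.0000.
        Var[R] = 2*n_A*n_B*(2*n_A*n_B - n_A - n_B) / ((n_A+n_B)^2 * (n_A+n_B-1)) = 4320/1584 = 2.7273.
        SD[R] = 1.6514.
Step 4: Continuity-corrected z = (R + 0.5 - E[R]) / SD[R] = (6 + 0.5 - 7.0000) / 1.6514 = -0.3028.
Step 5: Two-sided p-value via normal approximation = 2*(1 - Phi(|z|)) = 0.762069.
Step 6: alpha = 0.1. fail to reject H0.

R = 6, z = -0.3028, p = 0.762069, fail to reject H0.


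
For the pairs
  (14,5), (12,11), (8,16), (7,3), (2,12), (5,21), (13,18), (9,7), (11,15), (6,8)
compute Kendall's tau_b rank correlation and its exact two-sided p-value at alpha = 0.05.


Step 1: Enumerate the 45 unordered pairs (i,j) with i<j and classify each by sign(x_j-x_i) * sign(y_j-y_i).
  (1,2):dx=-2,dy=+6->D; (1,3):dx=-6,dy=+11->D; (1,4):dx=-7,dy=-2->C; (1,5):dx=-12,dy=+7->D
  (1,6):dx=-9,dy=+16->D; (1,7):dx=-1,dy=+13->D; (1,8):dx=-5,dy=+2->D; (1,9):dx=-3,dy=+10->D
  (1,10):dx=-8,dy=+3->D; (2,3):dx=-4,dy=+5->D; (2,4):dx=-5,dy=-8->C; (2,5):dx=-10,dy=+1->D
  (2,6):dx=-7,dy=+10->D; (2,7):dx=+1,dy=+7->C; (2,8):dx=-3,dy=-4->C; (2,9):dx=-1,dy=+4->D
  (2,10):dx=-6,dy=-3->C; (3,4):dx=-1,dy=-13->C; (3,5):dx=-6,dy=-4->C; (3,6):dx=-3,dy=+5->D
  (3,7):dx=+5,dy=+2->C; (3,8):dx=+1,dy=-9->D; (3,9):dx=+3,dy=-1->D; (3,10):dx=-2,dy=-8->C
  (4,5):dx=-5,dy=+9->D; (4,6):dx=-2,dy=+18->D; (4,7):dx=+6,dy=+15->C; (4,8):dx=+2,dy=+4->C
  (4,9):dx=+4,dy=+12->C; (4,10):dx=-1,dy=+5->D; (5,6):dx=+3,dy=+9->C; (5,7):dx=+11,dy=+6->C
  (5,8):dx=+7,dy=-5->D; (5,9):dx=+9,dy=+3->C; (5,10):dx=+4,dy=-4->D; (6,7):dx=+8,dy=-3->D
  (6,8):dx=+4,dy=-14->D; (6,9):dx=+6,dy=-6->D; (6,10):dx=+1,dy=-13->D; (7,8):dx=-4,dy=-11->C
  (7,9):dx=-2,dy=-3->C; (7,10):dx=-7,dy=-10->C; (8,9):dx=+2,dy=+8->C; (8,10):dx=-3,dy=+1->D
  (9,10):dx=-5,dy=-7->C
Step 2: C = 20, D = 25, total pairs = 45.
Step 3: tau = (C - D)/(n(n-1)/2) = (20 - 25)/45 = -0.111111.
Step 4: Exact two-sided p-value (enumerate n! = 3628800 permutations of y under H0): p = 0.727490.
Step 5: alpha = 0.05. fail to reject H0.

tau_b = -0.1111 (C=20, D=25), p = 0.727490, fail to reject H0.


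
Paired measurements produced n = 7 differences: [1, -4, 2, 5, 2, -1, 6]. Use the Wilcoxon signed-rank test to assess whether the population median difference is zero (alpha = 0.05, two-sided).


Step 1: Drop any zero differences (none here) and take |d_i|.
|d| = [1, 4, 2, 5, 2, 1, 6]
Step 2: Midrank |d_i| (ties get averaged ranks).
ranks: |1|->1.5, |4|->5, |2|->3.5, |5|->6, |2|->3.5, |1|->1.5, |6|->7
Step 3: Attach original signs; sum ranks with positive sign and with negative sign.
W+ = 1.5 + 3.5 + 6 + 3.5 + 7 = 21.5
W- = 5 + 1.5 = 6.5
(Check: W+ + W- = 28 should equal n(n+1)/2 = 28.)
Step 4: Test statistic W = min(W+, W-) = 6.5.
Step 5: Ties in |d|, so use the tie-corrected normal approximation.
        E[W] = n(n+1)/4 = 7*8/4 = 14.
        Tie groups: |d|=1 (t=2), |d|=2 (t=2); sum(t^3 - t) = 12.
        Var[W] = n(n+1)(2n+1)/24 - sum(t^3-t)/48 = 840/24 - 12/48 = 34.75.
        z = (W - E[W]) / sqrt(Var[W]) = (6.5 - 14) / 5.8949 = -1.2723.
        Two-sided p = 2*Phi(z) = 0.203272.
Step 6: alpha = 0.05. fail to reject H0.

W+ = 21.5, W- = 6.5, W = min = 6.5, p = 0.203272, fail to reject H0.


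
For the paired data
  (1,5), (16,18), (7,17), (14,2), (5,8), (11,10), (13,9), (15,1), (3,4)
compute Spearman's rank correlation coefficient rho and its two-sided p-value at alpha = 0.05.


Step 1: Rank x and y separately (midranks; no ties here).
rank(x): 1->1, 16->9, 7->4, 14->7, 5->3, 11->5, 13->6, 15->8, 3->2
rank(y): 5->4, 18->9, 17->8, 2->2, 8->5, 10->7, 9->6, 1->1, 4->3
Step 2: d_i = R_x(i) - R_y(i); compute d_i^2.
  (1-4)^2=9, (9-9)^2=0, (4-8)^2=16, (7-2)^2=25, (3-5)^2=4, (5-7)^2=4, (6-6)^2=0, (8-1)^2=49, (2-3)^2=1
sum(d^2) = 108.
Step 3: rho = 1 - 6*108 / (9*(9^2 - 1)) = 1 - 648/720 = 0.100000.
Step 4: Under H0, t = rho * sqrt((n-2)/(1-rho^2)) = 0.2659 ~ t(7).
Step 5: Two-sided p-value from the t-distribution with 7 df = 0.797972.
Step 6: alpha = 0.05. fail to reject H0.

rho = 0.1000, p = 0.797972, fail to reject H0 at alpha = 0.05.


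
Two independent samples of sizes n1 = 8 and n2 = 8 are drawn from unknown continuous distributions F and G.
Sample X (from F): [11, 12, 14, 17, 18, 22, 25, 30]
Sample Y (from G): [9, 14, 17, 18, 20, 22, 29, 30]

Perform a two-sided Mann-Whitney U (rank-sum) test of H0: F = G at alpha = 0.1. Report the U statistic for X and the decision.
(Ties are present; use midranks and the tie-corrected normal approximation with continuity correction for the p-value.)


Step 1: Combine and sort all 16 observations; assign midranks.
sorted (value, group): (9,Y), (11,X), (12,X), (14,X), (14,Y), (17,X), (17,Y), (18,X), (18,Y), (20,Y), (22,X), (22,Y), (25,X), (29,Y), (30,X), (30,Y)
ranks: 9->1, 11->2, 12->3, 14->4.5, 14->4.5, 17->6.5, 17->6.5, 18->8.5, 18->8.5, 20->10, 22->11.5, 22->11.5, 25->13, 29->14, 30->15.5, 30->15.5
Step 2: Rank sum for X: R1 = 2 + 3 + 4.5 + 6.5 + 8.5 + 11.5 + 13 + 15.5 = 64.5.
Step 3: U_X = R1 - n1(n1+1)/2 = 64.5 - 8*9/2 = 64.5 - 36 = 28.5.
       U_Y = n1*n2 - U_X = 64 - 28.5 = 35.5.
Step 4: Ties are present, so use the tie-corrected normal approximation (with continuity correction) for the p-value.
Step 5: p-value = 0.751830; compare to alpha = 0.1. fail to reject H0.

U_X = 28.5, p = 0.751830, fail to reject H0 at alpha = 0.1.


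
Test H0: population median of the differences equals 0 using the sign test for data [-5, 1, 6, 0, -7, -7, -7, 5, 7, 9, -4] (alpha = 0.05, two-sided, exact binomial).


Step 1: Discard zero differences. Original n = 11; n_eff = number of nonzero differences = 10.
Nonzero differences (with sign): -5, +1, +6, -7, -7, -7, +5, +7, +9, -4
Step 2: Count signs: positive = 5, negative = 5.
Step 3: Under H0: P(positive) = 0.5, so the number of positives S ~ Bin(10, 0.5).
Step 4: Two-sided exact p-value = sum of Bin(10,0.5) probabilities at or below the observed probability = 1.000000.
Step 5: alpha = 0.05. fail to reject H0.

n_eff = 10, pos = 5, neg = 5, p = 1.000000, fail to reject H0.


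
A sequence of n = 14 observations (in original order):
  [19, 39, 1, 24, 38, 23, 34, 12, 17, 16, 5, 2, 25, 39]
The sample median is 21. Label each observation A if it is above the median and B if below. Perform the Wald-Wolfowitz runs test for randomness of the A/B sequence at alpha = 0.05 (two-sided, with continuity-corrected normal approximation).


Step 1: Compute median = 21; label A = above, B = below.
Labels in order: BABAAAABBBBBAA  (n_A = 7, n_B = 7)
Step 2: Count runs R = 6.
Step 3: Under H0 (random ordering), E[R] = 2*n_A*n_B/(n_A+n_B) + 1 = 2*7*7/14 + 1 = 8.0000.
        Var[R] = 2*n_A*n_B*(2*n_A*n_B - n_A - n_B) / ((n_A+n_B)^2 * (n_A+n_B-1)) = 8232/2548 = 3.2308.
        SD[R] = 1.7974.
Step 4: Continuity-corrected z = (R + 0.5 - E[R]) / SD[R] = (6 + 0.5 - 8.0000) / 1.7974 = -0.8345.
Step 5: Two-sided p-value via normal approximation = 2*(1 - Phi(|z|)) = 0.403986.
Step 6: alpha = 0.05. fail to reject H0.

R = 6, z = -0.8345, p = 0.403986, fail to reject H0.


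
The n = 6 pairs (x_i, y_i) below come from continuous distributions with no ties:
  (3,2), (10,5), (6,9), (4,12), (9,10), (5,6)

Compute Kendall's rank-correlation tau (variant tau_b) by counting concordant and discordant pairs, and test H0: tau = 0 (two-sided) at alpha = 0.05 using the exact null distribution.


Step 1: Enumerate the 15 unordered pairs (i,j) with i<j and classify each by sign(x_j-x_i) * sign(y_j-y_i).
  (1,2):dx=+7,dy=+3->C; (1,3):dx=+3,dy=+7->C; (1,4):dx=+1,dy=+10->C; (1,5):dx=+6,dy=+8->C
  (1,6):dx=+2,dy=+4->C; (2,3):dx=-4,dy=+4->D; (2,4):dx=-6,dy=+7->D; (2,5):dx=-1,dy=+5->D
  (2,6):dx=-5,dy=+1->D; (3,4):dx=-2,dy=+3->D; (3,5):dx=+3,dy=+1->C; (3,6):dx=-1,dy=-3->C
  (4,5):dx=+5,dy=-2->D; (4,6):dx=+1,dy=-6->D; (5,6):dx=-4,dy=-4->C
Step 2: C = 8, D = 7, total pairs = 15.
Step 3: tau = (C - D)/(n(n-1)/2) = (8 - 7)/15 = 0.066667.
Step 4: Exact two-sided p-value (enumerate n! = 720 permutations of y under H0): p = 1.000000.
Step 5: alpha = 0.05. fail to reject H0.

tau_b = 0.0667 (C=8, D=7), p = 1.000000, fail to reject H0.


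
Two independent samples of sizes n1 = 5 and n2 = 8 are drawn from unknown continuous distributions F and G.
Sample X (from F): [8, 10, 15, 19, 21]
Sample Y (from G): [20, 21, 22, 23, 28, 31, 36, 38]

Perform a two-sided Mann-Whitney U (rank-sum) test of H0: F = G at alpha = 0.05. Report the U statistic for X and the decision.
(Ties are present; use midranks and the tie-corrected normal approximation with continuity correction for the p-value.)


Step 1: Combine and sort all 13 observations; assign midranks.
sorted (value, group): (8,X), (10,X), (15,X), (19,X), (20,Y), (21,X), (21,Y), (22,Y), (23,Y), (28,Y), (31,Y), (36,Y), (38,Y)
ranks: 8->1, 10->2, 15->3, 19->4, 20->5, 21->6.5, 21->6.5, 22->8, 23->9, 28->10, 31->11, 36->12, 38->13
Step 2: Rank sum for X: R1 = 1 + 2 + 3 + 4 + 6.5 = 16.5.
Step 3: U_X = R1 - n1(n1+1)/2 = 16.5 - 5*6/2 = 16.5 - 15 = 1.5.
       U_Y = n1*n2 - U_X = 40 - 1.5 = 38.5.
Step 4: Ties are present, so use the tie-corrected normal approximation (with continuity correction) for the p-value.
Step 5: p-value = 0.008326; compare to alpha = 0.05. reject H0.

U_X = 1.5, p = 0.008326, reject H0 at alpha = 0.05.


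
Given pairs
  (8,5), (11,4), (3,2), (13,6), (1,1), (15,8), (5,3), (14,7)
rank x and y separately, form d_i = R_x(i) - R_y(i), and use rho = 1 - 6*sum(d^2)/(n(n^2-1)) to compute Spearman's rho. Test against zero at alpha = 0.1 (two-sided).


Step 1: Rank x and y separately (midranks; no ties here).
rank(x): 8->4, 11->5, 3->2, 13->6, 1->1, 15->8, 5->3, 14->7
rank(y): 5->5, 4->4, 2->2, 6->6, 1->1, 8->8, 3->3, 7->7
Step 2: d_i = R_x(i) - R_y(i); compute d_i^2.
  (4-5)^2=1, (5-4)^2=1, (2-2)^2=0, (6-6)^2=0, (1-1)^2=0, (8-8)^2=0, (3-3)^2=0, (7-7)^2=0
sum(d^2) = 2.
Step 3: rho = 1 - 6*2 / (8*(8^2 - 1)) = 1 - 12/504 = 0.976190.
Step 4: Under H0, t = rho * sqrt((n-2)/(1-rho^2)) = 11.0235 ~ t(6).
Step 5: Two-sided p-value from the t-distribution with 6 df = 0.000033.
Step 6: alpha = 0.1. reject H0.

rho = 0.9762, p = 0.000033, reject H0 at alpha = 0.1.


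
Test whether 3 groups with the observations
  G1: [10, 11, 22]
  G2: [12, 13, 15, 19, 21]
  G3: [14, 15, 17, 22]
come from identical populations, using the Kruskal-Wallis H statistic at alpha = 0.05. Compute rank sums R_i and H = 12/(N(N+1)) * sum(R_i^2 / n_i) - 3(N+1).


Step 1: Combine all N = 12 observations and assign midranks.
sorted (value, group, rank): (10,G1,1), (11,G1,2), (12,G2,3), (13,G2,4), (14,G3,5), (15,G2,6.5), (15,G3,6.5), (17,G3,8), (19,G2,9), (21,G2,10), (22,G1,11.5), (22,G3,11.5)
Step 2: Sum ranks within each group.
R_1 = 14.5 (n_1 = 3)
R_2 = 32.5 (n_2 = 5)
R_3 = 31 (n_3 = 4)
Step 3: H = 12/(N(N+1)) * sum(R_i^2/n_i) - 3(N+1)
     = 12/(12*13) * (14.5^2/3 + 32.5^2/5 + 31^2/4) - 3*13
     = 0.076923 * 521.583 - 39
     = 1.121795.
Step 4: Ties present; correction factor C = 1 - 12/(12^3 - 12) = 0.993007. Corrected H = 1.121795 / 0.993007 = 1.129695.
Step 5: Under H0, H ~ chi^2(2); p-value = 0.568447.
Step 6: alpha = 0.05. fail to reject H0.

H = 1.1297, df = 2, p = 0.568447, fail to reject H0.


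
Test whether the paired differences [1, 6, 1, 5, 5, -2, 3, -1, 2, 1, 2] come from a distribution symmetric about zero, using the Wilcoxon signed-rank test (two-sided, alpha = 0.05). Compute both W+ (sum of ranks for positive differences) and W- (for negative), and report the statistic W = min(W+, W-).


Step 1: Drop any zero differences (none here) and take |d_i|.
|d| = [1, 6, 1, 5, 5, 2, 3, 1, 2, 1, 2]
Step 2: Midrank |d_i| (ties get averaged ranks).
ranks: |1|->2.5, |6|->11, |1|->2.5, |5|->9.5, |5|->9.5, |2|->6, |3|->8, |1|->2.5, |2|->6, |1|->2.5, |2|->6
Step 3: Attach original signs; sum ranks with positive sign and with negative sign.
W+ = 2.5 + 11 + 2.5 + 9.5 + 9.5 + 8 + 6 + 2.5 + 6 = 57.5
W- = 6 + 2.5 = 8.5
(Check: W+ + W- = 66 should equal n(n+1)/2 = 66.)
Step 4: Test statistic W = min(W+, W-) = 8.5.
Step 5: Ties in |d|, so use the tie-corrected normal approximation.
        E[W] = n(n+1)/4 = 11*12/4 = 33.
        Tie groups: |d|=1 (t=4), |d|=2 (t=3), |d|=5 (t=2); sum(t^3 - t) = 90.
        Var[W] = n(n+1)(2n+1)/24 - sum(t^3-t)/48 = 3036/24 - 90/48 = 124.625.
        z = (W - E[W]) / sqrt(Var[W]) = (8.5 - 33) / 11.1636 = -2.1946.
        Two-sided p = 2*Phi(z) = 0.028189.
Step 6: alpha = 0.05. reject H0.

W+ = 57.5, W- = 8.5, W = min = 8.5, p = 0.028189, reject H0.


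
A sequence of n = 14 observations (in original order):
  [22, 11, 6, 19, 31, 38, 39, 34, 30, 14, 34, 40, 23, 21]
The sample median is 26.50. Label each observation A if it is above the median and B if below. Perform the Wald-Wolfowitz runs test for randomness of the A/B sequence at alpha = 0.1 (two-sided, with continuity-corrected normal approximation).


Step 1: Compute median = 26.50; label A = above, B = below.
Labels in order: BBBBAAAAABAABB  (n_A = 7, n_B = 7)
Step 2: Count runs R = 5.
Step 3: Under H0 (random ordering), E[R] = 2*n_A*n_B/(n_A+n_B) + 1 = 2*7*7/14 + 1 = 8.0000.
        Var[R] = 2*n_A*n_B*(2*n_A*n_B - n_A - n_B) / ((n_A+n_B)^2 * (n_A+n_B-1)) = 8232/2548 = 3.2308.
        SD[R] = 1.7974.
Step 4: Continuity-corrected z = (R + 0.5 - E[R]) / SD[R] = (5 + 0.5 - 8.0000) / 1.7974 = -1.3909.
Step 5: Two-sided p-value via normal approximation = 2*(1 - Phi(|z|)) = 0.164264.
Step 6: alpha = 0.1. fail to reject H0.

R = 5, z = -1.3909, p = 0.164264, fail to reject H0.


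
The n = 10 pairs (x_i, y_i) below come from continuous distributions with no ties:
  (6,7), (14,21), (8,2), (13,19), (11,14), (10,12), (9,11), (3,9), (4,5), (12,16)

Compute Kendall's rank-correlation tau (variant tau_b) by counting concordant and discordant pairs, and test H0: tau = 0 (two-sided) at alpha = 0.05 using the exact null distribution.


Step 1: Enumerate the 45 unordered pairs (i,j) with i<j and classify each by sign(x_j-x_i) * sign(y_j-y_i).
  (1,2):dx=+8,dy=+14->C; (1,3):dx=+2,dy=-5->D; (1,4):dx=+7,dy=+12->C; (1,5):dx=+5,dy=+7->C
  (1,6):dx=+4,dy=+5->C; (1,7):dx=+3,dy=+4->C; (1,8):dx=-3,dy=+2->D; (1,9):dx=-2,dy=-2->C
  (1,10):dx=+6,dy=+9->C; (2,3):dx=-6,dy=-19->C; (2,4):dx=-1,dy=-2->C; (2,5):dx=-3,dy=-7->C
  (2,6):dx=-4,dy=-9->C; (2,7):dx=-5,dy=-10->C; (2,8):dx=-11,dy=-12->C; (2,9):dx=-10,dy=-16->C
  (2,10):dx=-2,dy=-5->C; (3,4):dx=+5,dy=+17->C; (3,5):dx=+3,dy=+12->C; (3,6):dx=+2,dy=+10->C
  (3,7):dx=+1,dy=+9->C; (3,8):dx=-5,dy=+7->D; (3,9):dx=-4,dy=+3->D; (3,10):dx=+4,dy=+14->C
  (4,5):dx=-2,dy=-5->C; (4,6):dx=-3,dy=-7->C; (4,7):dx=-4,dy=-8->C; (4,8):dx=-10,dy=-10->C
  (4,9):dx=-9,dy=-14->C; (4,10):dx=-1,dy=-3->C; (5,6):dx=-1,dy=-2->C; (5,7):dx=-2,dy=-3->C
  (5,8):dx=-8,dy=-5->C; (5,9):dx=-7,dy=-9->C; (5,10):dx=+1,dy=+2->C; (6,7):dx=-1,dy=-1->C
  (6,8):dx=-7,dy=-3->C; (6,9):dx=-6,dy=-7->C; (6,10):dx=+2,dy=+4->C; (7,8):dx=-6,dy=-2->C
  (7,9):dx=-5,dy=-6->C; (7,10):dx=+3,dy=+5->C; (8,9):dx=+1,dy=-4->D; (8,10):dx=+9,dy=+7->C
  (9,10):dx=+8,dy=+11->C
Step 2: C = 40, D = 5, total pairs = 45.
Step 3: tau = (C - D)/(n(n-1)/2) = (40 - 5)/45 = 0.777778.
Step 4: Exact two-sided p-value (enumerate n! = 3628800 permutations of y under H0): p = 0.000946.
Step 5: alpha = 0.05. reject H0.

tau_b = 0.7778 (C=40, D=5), p = 0.000946, reject H0.


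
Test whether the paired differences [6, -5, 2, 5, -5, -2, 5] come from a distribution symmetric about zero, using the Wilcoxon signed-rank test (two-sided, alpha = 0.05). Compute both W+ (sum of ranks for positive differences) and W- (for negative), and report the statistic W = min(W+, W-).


Step 1: Drop any zero differences (none here) and take |d_i|.
|d| = [6, 5, 2, 5, 5, 2, 5]
Step 2: Midrank |d_i| (ties get averaged ranks).
ranks: |6|->7, |5|->4.5, |2|->1.5, |5|->4.5, |5|->4.5, |2|->1.5, |5|->4.5
Step 3: Attach original signs; sum ranks with positive sign and with negative sign.
W+ = 7 + 1.5 + 4.5 + 4.5 = 17.5
W- = 4.5 + 4.5 + 1.5 = 10.5
(Check: W+ + W- = 28 should equal n(n+1)/2 = 28.)
Step 4: Test statistic W = min(W+, W-) = 10.5.
Step 5: Ties in |d|, so use the tie-corrected normal approximation.
        E[W] = n(n+1)/4 = 7*8/4 = 14.
        Tie groups: |d|=2 (t=2), |d|=5 (t=4); sum(t^3 - t) = 66.
        Var[W] = n(n+1)(2n+1)/24 - sum(t^3-t)/48 = 840/24 - 66/48 = 33.625.
        z = (W - E[W]) / sqrt(Var[W]) = (10.5 - 14) / 5.7987 = -0.6036.
        Two-sided p = 2*Phi(z) = 0.546121.
Step 6: alpha = 0.05. fail to reject H0.

W+ = 17.5, W- = 10.5, W = min = 10.5, p = 0.546121, fail to reject H0.


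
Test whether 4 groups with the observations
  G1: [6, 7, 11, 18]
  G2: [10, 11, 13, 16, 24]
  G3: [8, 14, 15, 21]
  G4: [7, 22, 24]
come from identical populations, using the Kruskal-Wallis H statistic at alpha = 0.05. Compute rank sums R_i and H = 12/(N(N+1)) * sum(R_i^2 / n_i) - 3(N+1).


Step 1: Combine all N = 16 observations and assign midranks.
sorted (value, group, rank): (6,G1,1), (7,G1,2.5), (7,G4,2.5), (8,G3,4), (10,G2,5), (11,G1,6.5), (11,G2,6.5), (13,G2,8), (14,G3,9), (15,G3,10), (16,G2,11), (18,G1,12), (21,G3,13), (22,G4,14), (24,G2,15.5), (24,G4,15.5)
Step 2: Sum ranks within each group.
R_1 = 22 (n_1 = 4)
R_2 = 46 (n_2 = 5)
R_3 = 36 (n_3 = 4)
R_4 = 32 (n_4 = 3)
Step 3: H = 12/(N(N+1)) * sum(R_i^2/n_i) - 3(N+1)
     = 12/(16*17) * (22^2/4 + 46^2/5 + 36^2/4 + 32^2/3) - 3*17
     = 0.044118 * 1209.53 - 51
     = 2.361765.
Step 4: Ties present; correction factor C = 1 - 18/(16^3 - 16) = 0.995588. Corrected H = 2.361765 / 0.995588 = 2.372230.
Step 5: Under H0, H ~ chi^2(3); p-value = 0.498825.
Step 6: alpha = 0.05. fail to reject H0.

H = 2.3722, df = 3, p = 0.498825, fail to reject H0.


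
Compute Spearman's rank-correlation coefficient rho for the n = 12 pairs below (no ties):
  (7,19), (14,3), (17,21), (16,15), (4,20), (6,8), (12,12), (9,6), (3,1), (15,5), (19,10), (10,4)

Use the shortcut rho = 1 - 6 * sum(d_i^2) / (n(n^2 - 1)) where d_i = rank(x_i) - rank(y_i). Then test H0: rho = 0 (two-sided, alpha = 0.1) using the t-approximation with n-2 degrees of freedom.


Step 1: Rank x and y separately (midranks; no ties here).
rank(x): 7->4, 14->8, 17->11, 16->10, 4->2, 6->3, 12->7, 9->5, 3->1, 15->9, 19->12, 10->6
rank(y): 19->10, 3->2, 21->12, 15->9, 20->11, 8->6, 12->8, 6->5, 1->1, 5->4, 10->7, 4->3
Step 2: d_i = R_x(i) - R_y(i); compute d_i^2.
  (4-10)^2=36, (8-2)^2=36, (11-12)^2=1, (10-9)^2=1, (2-11)^2=81, (3-6)^2=9, (7-8)^2=1, (5-5)^2=0, (1-1)^2=0, (9-4)^2=25, (12-7)^2=25, (6-3)^2=9
sum(d^2) = 224.
Step 3: rho = 1 - 6*224 / (12*(12^2 - 1)) = 1 - 1344/1716 = 0.216783.
Step 4: Under H0, t = rho * sqrt((n-2)/(1-rho^2)) = 0.7022 ~ t(10).
Step 5: Two-sided p-value from the t-distribution with 10 df = 0.498556.
Step 6: alpha = 0.1. fail to reject H0.

rho = 0.2168, p = 0.498556, fail to reject H0 at alpha = 0.1.


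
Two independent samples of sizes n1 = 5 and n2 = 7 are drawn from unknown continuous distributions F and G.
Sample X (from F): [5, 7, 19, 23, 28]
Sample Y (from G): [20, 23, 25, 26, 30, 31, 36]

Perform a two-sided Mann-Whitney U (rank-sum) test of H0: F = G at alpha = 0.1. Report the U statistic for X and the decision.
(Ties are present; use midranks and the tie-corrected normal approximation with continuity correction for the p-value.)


Step 1: Combine and sort all 12 observations; assign midranks.
sorted (value, group): (5,X), (7,X), (19,X), (20,Y), (23,X), (23,Y), (25,Y), (26,Y), (28,X), (30,Y), (31,Y), (36,Y)
ranks: 5->1, 7->2, 19->3, 20->4, 23->5.5, 23->5.5, 25->7, 26->8, 28->9, 30->10, 31->11, 36->12
Step 2: Rank sum for X: R1 = 1 + 2 + 3 + 5.5 + 9 = 20.5.
Step 3: U_X = R1 - n1(n1+1)/2 = 20.5 - 5*6/2 = 20.5 - 15 = 5.5.
       U_Y = n1*n2 - U_X = 35 - 5.5 = 29.5.
Step 4: Ties are present, so use the tie-corrected normal approximation (with continuity correction) for the p-value.
Step 5: p-value = 0.061363; compare to alpha = 0.1. reject H0.

U_X = 5.5, p = 0.061363, reject H0 at alpha = 0.1.


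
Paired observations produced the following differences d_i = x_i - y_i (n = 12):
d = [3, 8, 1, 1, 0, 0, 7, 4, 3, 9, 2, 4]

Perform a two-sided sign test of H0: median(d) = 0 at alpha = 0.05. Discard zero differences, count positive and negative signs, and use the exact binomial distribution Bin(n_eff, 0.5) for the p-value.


Step 1: Discard zero differences. Original n = 12; n_eff = number of nonzero differences = 10.
Nonzero differences (with sign): +3, +8, +1, +1, +7, +4, +3, +9, +2, +4
Step 2: Count signs: positive = 10, negative = 0.
Step 3: Under H0: P(positive) = 0.5, so the number of positives S ~ Bin(10, 0.5).
Step 4: Two-sided exact p-value = sum of Bin(10,0.5) probabilities at or below the observed probability = 0.001953.
Step 5: alpha = 0.05. reject H0.

n_eff = 10, pos = 10, neg = 0, p = 0.001953, reject H0.


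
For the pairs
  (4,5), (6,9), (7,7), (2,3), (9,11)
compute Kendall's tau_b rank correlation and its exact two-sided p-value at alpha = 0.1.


Step 1: Enumerate the 10 unordered pairs (i,j) with i<j and classify each by sign(x_j-x_i) * sign(y_j-y_i).
  (1,2):dx=+2,dy=+4->C; (1,3):dx=+3,dy=+2->C; (1,4):dx=-2,dy=-2->C; (1,5):dx=+5,dy=+6->C
  (2,3):dx=+1,dy=-2->D; (2,4):dx=-4,dy=-6->C; (2,5):dx=+3,dy=+2->C; (3,4):dx=-5,dy=-4->C
  (3,5):dx=+2,dy=+4->C; (4,5):dx=+7,dy=+8->C
Step 2: C = 9, D = 1, total pairs = 10.
Step 3: tau = (C - D)/(n(n-1)/2) = (9 - 1)/10 = 0.800000.
Step 4: Exact two-sided p-value (enumerate n! = 120 permutations of y under H0): p = 0.083333.
Step 5: alpha = 0.1. reject H0.

tau_b = 0.8000 (C=9, D=1), p = 0.083333, reject H0.


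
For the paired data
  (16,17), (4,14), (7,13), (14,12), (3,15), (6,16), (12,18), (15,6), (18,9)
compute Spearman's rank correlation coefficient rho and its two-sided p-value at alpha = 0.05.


Step 1: Rank x and y separately (midranks; no ties here).
rank(x): 16->8, 4->2, 7->4, 14->6, 3->1, 6->3, 12->5, 15->7, 18->9
rank(y): 17->8, 14->5, 13->4, 12->3, 15->6, 16->7, 18->9, 6->1, 9->2
Step 2: d_i = R_x(i) - R_y(i); compute d_i^2.
  (8-8)^2=0, (2-5)^2=9, (4-4)^2=0, (6-3)^2=9, (1-6)^2=25, (3-7)^2=16, (5-9)^2=16, (7-1)^2=36, (9-2)^2=49
sum(d^2) = 160.
Step 3: rho = 1 - 6*160 / (9*(9^2 - 1)) = 1 - 960/720 = -0.333333.
Step 4: Under H0, t = rho * sqrt((n-2)/(1-rho^2)) = -0.9354 ~ t(7).
Step 5: Two-sided p-value from the t-distribution with 7 df = 0.380713.
Step 6: alpha = 0.05. fail to reject H0.

rho = -0.3333, p = 0.380713, fail to reject H0 at alpha = 0.05.


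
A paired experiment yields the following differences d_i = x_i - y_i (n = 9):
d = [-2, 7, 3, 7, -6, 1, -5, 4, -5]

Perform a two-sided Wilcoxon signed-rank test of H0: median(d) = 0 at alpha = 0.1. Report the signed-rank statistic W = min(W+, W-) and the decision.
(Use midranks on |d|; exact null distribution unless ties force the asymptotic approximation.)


Step 1: Drop any zero differences (none here) and take |d_i|.
|d| = [2, 7, 3, 7, 6, 1, 5, 4, 5]
Step 2: Midrank |d_i| (ties get averaged ranks).
ranks: |2|->2, |7|->8.5, |3|->3, |7|->8.5, |6|->7, |1|->1, |5|->5.5, |4|->4, |5|->5.5
Step 3: Attach original signs; sum ranks with positive sign and with negative sign.
W+ = 8.5 + 3 + 8.5 + 1 + 4 = 25
W- = 2 + 7 + 5.5 + 5.5 = 20
(Check: W+ + W- = 45 should equal n(n+1)/2 = 45.)
Step 4: Test statistic W = min(W+, W-) = 20.
Step 5: Ties in |d|, so use the tie-corrected normal approximation.
        E[W] = n(n+1)/4 = 9*10/4 = 22.5.
        Tie groups: |d|=5 (t=2), |d|=7 (t=2); sum(t^3 - t) = 12.
        Var[W] = n(n+1)(2n+1)/24 - sum(t^3-t)/48 = 1710/24 - 12/48 = 71.
        z = (W - E[W]) / sqrt(Var[W]) = (20 - 22.5) / 8.4261 = -0.2967.
        Two-sided p = 2*Phi(z) = 0.766699.
Step 6: alpha = 0.1. fail to reject H0.

W+ = 25, W- = 20, W = min = 20, p = 0.766699, fail to reject H0.


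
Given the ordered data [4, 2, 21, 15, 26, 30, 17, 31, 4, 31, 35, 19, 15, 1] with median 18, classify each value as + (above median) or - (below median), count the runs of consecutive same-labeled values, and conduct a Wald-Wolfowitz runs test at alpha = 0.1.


Step 1: Compute median = 18; label A = above, B = below.
Labels in order: BBABAABABAAABB  (n_A = 7, n_B = 7)
Step 2: Count runs R = 9.
Step 3: Under H0 (random ordering), E[R] = 2*n_A*n_B/(n_A+n_B) + 1 = 2*7*7/14 + 1 = 8.0000.
        Var[R] = 2*n_A*n_B*(2*n_A*n_B - n_A - n_B) / ((n_A+n_B)^2 * (n_A+n_B-1)) = 8232/2548 = 3.2308.
        SD[R] = 1.7974.
Step 4: Continuity-corrected z = (R - 0.5 - E[R]) / SD[R] = (9 - 0.5 - 8.0000) / 1.7974 = 0.2782.
Step 5: Two-sided p-value via normal approximation = 2*(1 - Phi(|z|)) = 0.780879.
Step 6: alpha = 0.1. fail to reject H0.

R = 9, z = 0.2782, p = 0.780879, fail to reject H0.


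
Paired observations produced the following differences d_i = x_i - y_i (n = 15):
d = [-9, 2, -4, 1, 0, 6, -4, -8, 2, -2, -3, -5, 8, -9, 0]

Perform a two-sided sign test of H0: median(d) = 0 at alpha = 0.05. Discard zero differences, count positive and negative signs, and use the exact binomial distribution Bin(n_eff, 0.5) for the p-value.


Step 1: Discard zero differences. Original n = 15; n_eff = number of nonzero differences = 13.
Nonzero differences (with sign): -9, +2, -4, +1, +6, -4, -8, +2, -2, -3, -5, +8, -9
Step 2: Count signs: positive = 5, negative = 8.
Step 3: Under H0: P(positive) = 0.5, so the number of positives S ~ Bin(13, 0.5).
Step 4: Two-sided exact p-value = sum of Bin(13,0.5) probabilities at or below the observed probability = 0.581055.
Step 5: alpha = 0.05. fail to reject H0.

n_eff = 13, pos = 5, neg = 8, p = 0.581055, fail to reject H0.


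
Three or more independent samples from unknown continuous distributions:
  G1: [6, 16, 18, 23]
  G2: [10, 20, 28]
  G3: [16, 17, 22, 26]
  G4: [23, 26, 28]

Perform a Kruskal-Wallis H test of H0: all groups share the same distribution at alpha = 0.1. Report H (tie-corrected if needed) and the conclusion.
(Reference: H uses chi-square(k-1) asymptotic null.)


Step 1: Combine all N = 14 observations and assign midranks.
sorted (value, group, rank): (6,G1,1), (10,G2,2), (16,G1,3.5), (16,G3,3.5), (17,G3,5), (18,G1,6), (20,G2,7), (22,G3,8), (23,G1,9.5), (23,G4,9.5), (26,G3,11.5), (26,G4,11.5), (28,G2,13.5), (28,G4,13.5)
Step 2: Sum ranks within each group.
R_1 = 20 (n_1 = 4)
R_2 = 22.5 (n_2 = 3)
R_3 = 28 (n_3 = 4)
R_4 = 34.5 (n_4 = 3)
Step 3: H = 12/(N(N+1)) * sum(R_i^2/n_i) - 3(N+1)
     = 12/(14*15) * (20^2/4 + 22.5^2/3 + 28^2/4 + 34.5^2/3) - 3*15
     = 0.057143 * 861.5 - 45
     = 4.228571.
Step 4: Ties present; correction factor C = 1 - 24/(14^3 - 14) = 0.991209. Corrected H = 4.228571 / 0.991209 = 4.266075.
Step 5: Under H0, H ~ chi^2(3); p-value = 0.234129.
Step 6: alpha = 0.1. fail to reject H0.

H = 4.2661, df = 3, p = 0.234129, fail to reject H0.


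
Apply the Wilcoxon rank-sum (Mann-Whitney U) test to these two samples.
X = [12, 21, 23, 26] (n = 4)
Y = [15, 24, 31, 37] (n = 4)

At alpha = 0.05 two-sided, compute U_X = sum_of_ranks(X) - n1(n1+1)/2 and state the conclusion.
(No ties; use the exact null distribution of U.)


Step 1: Combine and sort all 8 observations; assign midranks.
sorted (value, group): (12,X), (15,Y), (21,X), (23,X), (24,Y), (26,X), (31,Y), (37,Y)
ranks: 12->1, 15->2, 21->3, 23->4, 24->5, 26->6, 31->7, 37->8
Step 2: Rank sum for X: R1 = 1 + 3 + 4 + 6 = 14.
Step 3: U_X = R1 - n1(n1+1)/2 = 14 - 4*5/2 = 14 - 10 = 4.
       U_Y = n1*n2 - U_X = 16 - 4 = 12.
Step 4: No ties, so the exact null distribution of U (based on enumerating the C(8,4) = 70 equally likely rank assignments) gives the two-sided p-value.
Step 5: p-value = 0.342857; compare to alpha = 0.05. fail to reject H0.

U_X = 4, p = 0.342857, fail to reject H0 at alpha = 0.05.


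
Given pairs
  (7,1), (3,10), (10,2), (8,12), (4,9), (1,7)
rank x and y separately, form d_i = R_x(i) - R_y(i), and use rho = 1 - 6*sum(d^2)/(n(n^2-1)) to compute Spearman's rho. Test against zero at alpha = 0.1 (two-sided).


Step 1: Rank x and y separately (midranks; no ties here).
rank(x): 7->4, 3->2, 10->6, 8->5, 4->3, 1->1
rank(y): 1->1, 10->5, 2->2, 12->6, 9->4, 7->3
Step 2: d_i = R_x(i) - R_y(i); compute d_i^2.
  (4-1)^2=9, (2-5)^2=9, (6-2)^2=16, (5-6)^2=1, (3-4)^2=1, (1-3)^2=4
sum(d^2) = 40.
Step 3: rho = 1 - 6*40 / (6*(6^2 - 1)) = 1 - 240/210 = -0.142857.
Step 4: Under H0, t = rho * sqrt((n-2)/(1-rho^2)) = -0.2887 ~ t(4).
Step 5: Two-sided p-value from the t-distribution with 4 df = 0.787172.
Step 6: alpha = 0.1. fail to reject H0.

rho = -0.1429, p = 0.787172, fail to reject H0 at alpha = 0.1.


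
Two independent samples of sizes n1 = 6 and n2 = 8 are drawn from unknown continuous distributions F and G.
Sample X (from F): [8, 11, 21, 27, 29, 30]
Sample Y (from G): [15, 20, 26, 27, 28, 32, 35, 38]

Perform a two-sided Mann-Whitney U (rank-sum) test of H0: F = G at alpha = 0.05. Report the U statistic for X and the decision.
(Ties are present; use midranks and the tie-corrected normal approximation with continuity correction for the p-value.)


Step 1: Combine and sort all 14 observations; assign midranks.
sorted (value, group): (8,X), (11,X), (15,Y), (20,Y), (21,X), (26,Y), (27,X), (27,Y), (28,Y), (29,X), (30,X), (32,Y), (35,Y), (38,Y)
ranks: 8->1, 11->2, 15->3, 20->4, 21->5, 26->6, 27->7.5, 27->7.5, 28->9, 29->10, 30->11, 32->12, 35->13, 38->14
Step 2: Rank sum for X: R1 = 1 + 2 + 5 + 7.5 + 10 + 11 = 36.5.
Step 3: U_X = R1 - n1(n1+1)/2 = 36.5 - 6*7/2 = 36.5 - 21 = 15.5.
       U_Y = n1*n2 - U_X = 48 - 15.5 = 32.5.
Step 4: Ties are present, so use the tie-corrected normal approximation (with continuity correction) for the p-value.
Step 5: p-value = 0.301168; compare to alpha = 0.05. fail to reject H0.

U_X = 15.5, p = 0.301168, fail to reject H0 at alpha = 0.05.


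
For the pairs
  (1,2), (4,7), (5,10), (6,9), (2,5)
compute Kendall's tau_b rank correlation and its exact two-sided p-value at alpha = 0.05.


Step 1: Enumerate the 10 unordered pairs (i,j) with i<j and classify each by sign(x_j-x_i) * sign(y_j-y_i).
  (1,2):dx=+3,dy=+5->C; (1,3):dx=+4,dy=+8->C; (1,4):dx=+5,dy=+7->C; (1,5):dx=+1,dy=+3->C
  (2,3):dx=+1,dy=+3->C; (2,4):dx=+2,dy=+2->C; (2,5):dx=-2,dy=-2->C; (3,4):dx=+1,dy=-1->D
  (3,5):dx=-3,dy=-5->C; (4,5):dx=-4,dy=-4->C
Step 2: C = 9, D = 1, total pairs = 10.
Step 3: tau = (C - D)/(n(n-1)/2) = (9 - 1)/10 = 0.800000.
Step 4: Exact two-sided p-value (enumerate n! = 120 permutations of y under H0): p = 0.083333.
Step 5: alpha = 0.05. fail to reject H0.

tau_b = 0.8000 (C=9, D=1), p = 0.083333, fail to reject H0.


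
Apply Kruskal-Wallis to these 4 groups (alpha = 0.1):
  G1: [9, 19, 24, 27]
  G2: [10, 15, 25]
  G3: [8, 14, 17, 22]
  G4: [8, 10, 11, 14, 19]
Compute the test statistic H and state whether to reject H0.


Step 1: Combine all N = 16 observations and assign midranks.
sorted (value, group, rank): (8,G3,1.5), (8,G4,1.5), (9,G1,3), (10,G2,4.5), (10,G4,4.5), (11,G4,6), (14,G3,7.5), (14,G4,7.5), (15,G2,9), (17,G3,10), (19,G1,11.5), (19,G4,11.5), (22,G3,13), (24,G1,14), (25,G2,15), (27,G1,16)
Step 2: Sum ranks within each group.
R_1 = 44.5 (n_1 = 4)
R_2 = 28.5 (n_2 = 3)
R_3 = 32 (n_3 = 4)
R_4 = 31 (n_4 = 5)
Step 3: H = 12/(N(N+1)) * sum(R_i^2/n_i) - 3(N+1)
     = 12/(16*17) * (44.5^2/4 + 28.5^2/3 + 32^2/4 + 31^2/5) - 3*17
     = 0.044118 * 1214.01 - 51
     = 2.559375.
Step 4: Ties present; correction factor C = 1 - 24/(16^3 - 16) = 0.994118. Corrected H = 2.559375 / 0.994118 = 2.574519.
Step 5: Under H0, H ~ chi^2(3); p-value = 0.461974.
Step 6: alpha = 0.1. fail to reject H0.

H = 2.5745, df = 3, p = 0.461974, fail to reject H0.


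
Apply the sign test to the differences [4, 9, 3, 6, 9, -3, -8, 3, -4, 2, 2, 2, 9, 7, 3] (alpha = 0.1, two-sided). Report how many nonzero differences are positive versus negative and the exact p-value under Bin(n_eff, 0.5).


Step 1: Discard zero differences. Original n = 15; n_eff = number of nonzero differences = 15.
Nonzero differences (with sign): +4, +9, +3, +6, +9, -3, -8, +3, -4, +2, +2, +2, +9, +7, +3
Step 2: Count signs: positive = 12, negative = 3.
Step 3: Under H0: P(positive) = 0.5, so the number of positives S ~ Bin(15, 0.5).
Step 4: Two-sided exact p-value = sum of Bin(15,0.5) probabilities at or below the observed probability = 0.035156.
Step 5: alpha = 0.1. reject H0.

n_eff = 15, pos = 12, neg = 3, p = 0.035156, reject H0.


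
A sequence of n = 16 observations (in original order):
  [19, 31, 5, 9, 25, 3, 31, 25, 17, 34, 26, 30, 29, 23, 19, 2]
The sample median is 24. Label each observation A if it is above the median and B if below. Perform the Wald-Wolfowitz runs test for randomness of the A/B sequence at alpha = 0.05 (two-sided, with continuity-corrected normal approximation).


Step 1: Compute median = 24; label A = above, B = below.
Labels in order: BABBABAABAAAABBB  (n_A = 8, n_B = 8)
Step 2: Count runs R = 9.
Step 3: Under H0 (random ordering), E[R] = 2*n_A*n_B/(n_A+n_B) + 1 = 2*8*8/16 + 1 = 9.0000.
        Var[R] = 2*n_A*n_B*(2*n_A*n_B - n_A - n_B) / ((n_A+n_B)^2 * (n_A+n_B-1)) = 14336/3840 = 3.7333.
        SD[R] = 1.9322.
Step 4: R = E[R], so z = 0 with no continuity correction.
Step 5: Two-sided p-value via normal approximation = 2*(1 - Phi(|z|)) = 1.000000.
Step 6: alpha = 0.05. fail to reject H0.

R = 9, z = 0.0000, p = 1.000000, fail to reject H0.


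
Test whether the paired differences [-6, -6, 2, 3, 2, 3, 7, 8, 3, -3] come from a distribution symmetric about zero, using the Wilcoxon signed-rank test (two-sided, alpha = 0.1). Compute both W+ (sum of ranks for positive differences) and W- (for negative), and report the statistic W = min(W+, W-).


Step 1: Drop any zero differences (none here) and take |d_i|.
|d| = [6, 6, 2, 3, 2, 3, 7, 8, 3, 3]
Step 2: Midrank |d_i| (ties get averaged ranks).
ranks: |6|->7.5, |6|->7.5, |2|->1.5, |3|->4.5, |2|->1.5, |3|->4.5, |7|->9, |8|->10, |3|->4.5, |3|->4.5
Step 3: Attach original signs; sum ranks with positive sign and with negative sign.
W+ = 1.5 + 4.5 + 1.5 + 4.5 + 9 + 10 + 4.5 = 35.5
W- = 7.5 + 7.5 + 4.5 = 19.5
(Check: W+ + W- = 55 should equal n(n+1)/2 = 55.)
Step 4: Test statistic W = min(W+, W-) = 19.5.
Step 5: Ties in |d|, so use the tie-corrected normal approximation.
        E[W] = n(n+1)/4 = 10*11/4 = 27.5.
        Tie groups: |d|=2 (t=2), |d|=3 (t=4), |d|=6 (t=2); sum(t^3 - t) = 72.
        Var[W] = n(n+1)(2n+1)/24 - sum(t^3-t)/48 = 2310/24 - 72/48 = 94.75.
        z = (W - E[W]) / sqrt(Var[W]) = (19.5 - 27.5) / 9.7340 = -0.8219.
        Two-sided p = 2*Phi(z) = 0.411154.
Step 6: alpha = 0.1. fail to reject H0.

W+ = 35.5, W- = 19.5, W = min = 19.5, p = 0.411154, fail to reject H0.
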